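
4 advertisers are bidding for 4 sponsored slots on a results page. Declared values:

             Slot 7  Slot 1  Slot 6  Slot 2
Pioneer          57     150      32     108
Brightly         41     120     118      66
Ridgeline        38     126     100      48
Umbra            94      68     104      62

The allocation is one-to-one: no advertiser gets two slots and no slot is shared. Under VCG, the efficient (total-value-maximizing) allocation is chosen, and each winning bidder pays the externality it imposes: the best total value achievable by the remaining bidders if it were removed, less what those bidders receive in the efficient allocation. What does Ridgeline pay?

Ridgeline pays $42.

Efficient allocation: Pioneer→Slot 2 ($108), Brightly→Slot 6 ($118), Ridgeline→Slot 1 ($126), Umbra→Slot 7 ($94); total welfare W = $446.
Ridgeline receives Slot 1 at value $126, so the others get W − 126 = $320.
Without Ridgeline: best allocation of the remaining 3 bidders over all 4 slots is Pioneer→Slot 1 ($150), Brightly→Slot 6 ($118), Umbra→Slot 7 ($94), total $362.
VCG payment = (others' best without Ridgeline) − (others' welfare with Ridgeline) = 362 − 320 = $42.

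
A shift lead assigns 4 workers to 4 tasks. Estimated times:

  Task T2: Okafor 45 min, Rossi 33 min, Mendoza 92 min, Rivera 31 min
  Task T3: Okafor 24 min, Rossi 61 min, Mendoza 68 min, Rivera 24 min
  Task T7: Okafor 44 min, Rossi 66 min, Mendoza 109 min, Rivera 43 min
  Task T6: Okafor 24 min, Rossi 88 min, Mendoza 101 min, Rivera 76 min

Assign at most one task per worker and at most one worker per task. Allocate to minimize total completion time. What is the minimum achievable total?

This is a one-to-one assignment (minimum-cost bipartite matching).
Optimal: Okafor→Task T6 (24 min), Rossi→Task T2 (33 min), Mendoza→Task T3 (68 min), Rivera→Task T7 (43 min) — total 24+33+68+43 = 168 min.
Row-greedy (each worker in turn takes its cheapest remaining task) gives 201 min, worse by 33.
Swapping Mendoza↔Okafor (Mendoza→Task T6 101 min, Okafor→Task T3 24 min) adds 33.

Min total: 168 min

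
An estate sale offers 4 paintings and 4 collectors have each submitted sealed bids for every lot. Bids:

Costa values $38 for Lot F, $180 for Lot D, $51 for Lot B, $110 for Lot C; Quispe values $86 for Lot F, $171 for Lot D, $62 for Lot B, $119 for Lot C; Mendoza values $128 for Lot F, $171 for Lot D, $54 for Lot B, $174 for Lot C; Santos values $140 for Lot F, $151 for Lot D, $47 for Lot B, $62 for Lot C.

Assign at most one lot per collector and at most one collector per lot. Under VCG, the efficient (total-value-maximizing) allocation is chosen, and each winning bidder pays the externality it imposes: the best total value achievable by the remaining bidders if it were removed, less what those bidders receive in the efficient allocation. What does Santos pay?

Efficient allocation: Costa→Lot D ($180), Quispe→Lot B ($62), Mendoza→Lot C ($174), Santos→Lot F ($140); total welfare W = $556.
Santos receives Lot F at value $140, so the others get W − 140 = $416.
Without Santos: best allocation of the remaining 3 bidders over all 4 lots is Costa→Lot D ($180), Quispe→Lot F ($86), Mendoza→Lot C ($174), total $440.
VCG payment = (others' best without Santos) − (others' welfare with Santos) = 440 − 416 = $24.

Santos pays $24.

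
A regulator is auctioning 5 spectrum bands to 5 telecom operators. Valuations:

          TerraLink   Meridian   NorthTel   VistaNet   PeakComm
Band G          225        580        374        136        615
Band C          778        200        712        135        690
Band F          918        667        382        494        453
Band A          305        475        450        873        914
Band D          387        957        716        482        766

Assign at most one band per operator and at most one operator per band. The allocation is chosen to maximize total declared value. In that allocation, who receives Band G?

Treat this as an assignment problem: match each operator to one band.
Optimal: TerraLink→Band F ($918M), Meridian→Band D ($957M), NorthTel→Band C ($712M), VistaNet→Band A ($873M), PeakComm→Band G ($615M) — total 918+957+712+873+615 = $4075M.
Max-entry greedy (repeatedly take the single best remaining cell) gives $3637M, worse by 438.
Swapping VistaNet↔Meridian (VistaNet→Band D $482M, Meridian→Band A $475M) loses 873.
PeakComm's own top band is Band A ($914M), but forcing PeakComm→Band A and reassigning the rest optimally gives only $3637M — worse by 438.

PeakComm receives Band G.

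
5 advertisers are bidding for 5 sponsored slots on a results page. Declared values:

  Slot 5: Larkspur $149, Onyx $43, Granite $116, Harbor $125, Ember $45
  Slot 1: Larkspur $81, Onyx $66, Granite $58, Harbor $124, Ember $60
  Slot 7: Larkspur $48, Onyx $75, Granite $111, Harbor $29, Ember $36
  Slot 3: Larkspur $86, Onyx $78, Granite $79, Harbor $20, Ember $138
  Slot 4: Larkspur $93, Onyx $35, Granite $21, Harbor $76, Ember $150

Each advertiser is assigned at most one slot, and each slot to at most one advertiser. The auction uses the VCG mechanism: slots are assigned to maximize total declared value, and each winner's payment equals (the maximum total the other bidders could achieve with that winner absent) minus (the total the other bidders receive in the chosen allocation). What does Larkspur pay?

Larkspur pays $5.

Efficient allocation: Larkspur→Slot 5 ($149), Onyx→Slot 3 ($78), Granite→Slot 7 ($111), Harbor→Slot 1 ($124), Ember→Slot 4 ($150); total welfare W = $612.
Larkspur receives Slot 5 at value $149, so the others get W − 149 = $463.
Without Larkspur: best allocation of the remaining 4 bidders over all 5 slots is Onyx→Slot 3 ($78), Granite→Slot 5 ($116), Harbor→Slot 1 ($124), Ember→Slot 4 ($150), total $468.
VCG payment = (others' best without Larkspur) − (others' welfare with Larkspur) = 468 − 463 = $5.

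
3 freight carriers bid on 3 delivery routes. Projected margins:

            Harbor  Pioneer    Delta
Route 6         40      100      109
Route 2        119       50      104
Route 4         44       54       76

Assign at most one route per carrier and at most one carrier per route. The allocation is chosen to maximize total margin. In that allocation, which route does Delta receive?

Delta receives Route 4.

Optimal: Harbor→Route 2 ($119k), Pioneer→Route 6 ($100k), Delta→Route 4 ($76k) — total 119+100+76 = $295k.
Next-best assignment: Harbor→Route 2, Pioneer→Route 4, Delta→Route 6 = $282k.
Delta's own top route is Route 6 ($109k), but forcing Delta→Route 6 and reassigning the rest optimally gives only $282k — worse by 13.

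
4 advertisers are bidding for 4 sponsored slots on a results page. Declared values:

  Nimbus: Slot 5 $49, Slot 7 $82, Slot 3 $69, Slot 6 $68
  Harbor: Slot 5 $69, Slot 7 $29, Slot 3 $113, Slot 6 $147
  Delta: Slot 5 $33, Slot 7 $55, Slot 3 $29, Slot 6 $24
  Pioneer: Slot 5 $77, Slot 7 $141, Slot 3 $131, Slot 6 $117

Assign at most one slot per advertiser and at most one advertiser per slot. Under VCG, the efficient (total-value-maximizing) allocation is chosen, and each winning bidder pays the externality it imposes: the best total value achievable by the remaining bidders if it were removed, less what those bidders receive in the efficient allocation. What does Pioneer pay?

Pioneer pays $9.

Efficient allocation: Nimbus→Slot 7 ($82), Harbor→Slot 6 ($147), Delta→Slot 5 ($33), Pioneer→Slot 3 ($131); total welfare W = $393.
Pioneer receives Slot 3 at value $131, so the others get W − 131 = $262.
Without Pioneer: best allocation of the remaining 3 bidders over all 4 slots is Nimbus→Slot 3 ($69), Harbor→Slot 6 ($147), Delta→Slot 7 ($55), total $271.
VCG payment = (others' best without Pioneer) − (others' welfare with Pioneer) = 271 − 262 = $9.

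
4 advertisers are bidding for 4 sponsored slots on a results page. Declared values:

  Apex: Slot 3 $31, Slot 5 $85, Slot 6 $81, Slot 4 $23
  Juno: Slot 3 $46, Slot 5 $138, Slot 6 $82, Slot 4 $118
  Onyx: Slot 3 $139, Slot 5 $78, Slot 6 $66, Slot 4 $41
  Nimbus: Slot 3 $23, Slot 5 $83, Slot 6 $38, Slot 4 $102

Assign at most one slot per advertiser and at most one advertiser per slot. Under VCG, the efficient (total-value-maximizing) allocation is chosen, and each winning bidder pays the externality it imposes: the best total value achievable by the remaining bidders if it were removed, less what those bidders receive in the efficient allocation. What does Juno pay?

Juno pays $4.

Efficient allocation: Apex→Slot 6 ($81), Juno→Slot 5 ($138), Onyx→Slot 3 ($139), Nimbus→Slot 4 ($102); total welfare W = $460.
Juno receives Slot 5 at value $138, so the others get W − 138 = $322.
Without Juno: best allocation of the remaining 3 bidders over all 4 slots is Apex→Slot 5 ($85), Onyx→Slot 3 ($139), Nimbus→Slot 4 ($102), total $326.
VCG payment = (others' best without Juno) − (others' welfare with Juno) = 326 − 322 = $4.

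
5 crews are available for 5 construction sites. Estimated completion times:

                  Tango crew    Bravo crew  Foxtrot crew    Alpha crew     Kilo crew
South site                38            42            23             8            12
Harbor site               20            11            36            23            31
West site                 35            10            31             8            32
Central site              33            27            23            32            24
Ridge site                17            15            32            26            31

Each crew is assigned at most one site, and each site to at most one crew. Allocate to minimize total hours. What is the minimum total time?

Treat this as an assignment problem: match each crew to one site.
Optimal: Tango crew→Ridge site (17 hours), Bravo crew→Harbor site (11 hours), Foxtrot crew→Central site (23 hours), Alpha crew→West site (8 hours), Kilo crew→South site (12 hours) — total 17+11+23+8+12 = 71 hours.
Row-greedy (each crew in turn takes its cheapest remaining site) gives 97 hours, worse by 26.
Next-best assignment: Tango crew→Harbor site, Bravo crew→Ridge site, Foxtrot crew→Central site, Alpha crew→West site, Kilo crew→South site = 78 hours.
Swapping Alpha crew↔Tango crew (Alpha crew→Ridge site 26 hours, Tango crew→West site 35 hours) adds 36.
No other one-to-one assignment undercuts 71 hours.

Minimum total: 71 hours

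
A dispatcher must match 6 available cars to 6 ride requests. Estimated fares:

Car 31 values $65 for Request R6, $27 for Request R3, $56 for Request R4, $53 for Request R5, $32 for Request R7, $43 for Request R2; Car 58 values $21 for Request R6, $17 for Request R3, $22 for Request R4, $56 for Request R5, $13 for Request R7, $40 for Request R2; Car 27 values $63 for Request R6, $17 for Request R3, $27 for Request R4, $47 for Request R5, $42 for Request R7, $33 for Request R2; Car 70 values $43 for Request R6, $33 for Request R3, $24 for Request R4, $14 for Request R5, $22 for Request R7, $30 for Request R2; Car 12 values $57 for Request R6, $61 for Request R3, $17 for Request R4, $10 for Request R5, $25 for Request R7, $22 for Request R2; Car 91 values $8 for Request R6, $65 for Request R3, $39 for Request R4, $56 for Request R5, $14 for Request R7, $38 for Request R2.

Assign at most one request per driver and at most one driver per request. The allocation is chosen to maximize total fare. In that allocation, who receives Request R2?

Car 70 receives Request R2.

Optimal: Car 31→Request R4 ($56), Car 58→Request R5 ($56), Car 27→Request R7 ($42), Car 70→Request R2 ($30), Car 12→Request R6 ($57), Car 91→Request R3 ($65) — total 56+56+42+30+57+65 = $306.
Row-greedy (each driver in turn takes its best remaining request) gives $257, worse by 49.
Next-best assignment: Car 31→Request R4, Car 58→Request R2, Car 27→Request R6, Car 70→Request R7, Car 12→Request R3, Car 91→Request R5 = $298.
Swapping Car 12↔Car 58 (Car 12→Request R5 $10, Car 58→Request R6 $21) loses 82.
Car 70's own top request is Request R6 ($43), but forcing Car 70→Request R6 and reassigning the rest optimally gives only $298 — worse by 8.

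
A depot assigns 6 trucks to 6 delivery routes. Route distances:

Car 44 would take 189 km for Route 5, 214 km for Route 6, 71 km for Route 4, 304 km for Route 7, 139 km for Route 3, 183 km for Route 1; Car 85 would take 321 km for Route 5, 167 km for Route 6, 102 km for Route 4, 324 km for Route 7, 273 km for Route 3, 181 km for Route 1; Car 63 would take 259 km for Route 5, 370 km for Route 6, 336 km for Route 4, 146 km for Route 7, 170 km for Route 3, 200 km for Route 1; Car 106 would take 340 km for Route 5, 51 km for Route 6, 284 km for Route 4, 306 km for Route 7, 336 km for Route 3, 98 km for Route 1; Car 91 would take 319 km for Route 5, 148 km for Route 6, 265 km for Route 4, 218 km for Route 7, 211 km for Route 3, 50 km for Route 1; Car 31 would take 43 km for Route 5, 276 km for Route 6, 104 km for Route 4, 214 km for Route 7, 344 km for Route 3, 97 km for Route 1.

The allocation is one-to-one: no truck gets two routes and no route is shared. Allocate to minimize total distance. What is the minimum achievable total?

Optimal: Car 44→Route 3 (139 km), Car 85→Route 4 (102 km), Car 63→Route 7 (146 km), Car 106→Route 6 (51 km), Car 91→Route 1 (50 km), Car 31→Route 5 (43 km) — total 139+102+146+51+50+43 = 531 km.
Every other assignment is strictly worse.

Min total: 531 km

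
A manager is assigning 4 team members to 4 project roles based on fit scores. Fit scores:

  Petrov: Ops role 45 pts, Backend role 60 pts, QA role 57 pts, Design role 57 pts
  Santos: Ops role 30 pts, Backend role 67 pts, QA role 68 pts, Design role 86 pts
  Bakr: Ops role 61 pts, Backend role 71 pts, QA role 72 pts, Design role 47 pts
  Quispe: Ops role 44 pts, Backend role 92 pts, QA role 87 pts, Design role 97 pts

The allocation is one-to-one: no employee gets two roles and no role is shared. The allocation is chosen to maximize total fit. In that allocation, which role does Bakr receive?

Bakr receives Ops role.

This is the linear assignment problem.
Optimal: Petrov→QA role (57 pts), Santos→Design role (86 pts), Bakr→Ops role (61 pts), Quispe→Backend role (92 pts) — total 57+86+61+92 = 296 pts.
Max-entry greedy (repeatedly take the single best remaining cell) gives 281 pts, worse by 15.
No other one-to-one assignment exceeds 296 pts.
Bakr's own top role is QA role (72 pts), but forcing Bakr→QA role and reassigning the rest optimally gives only 295 pts — worse by 1.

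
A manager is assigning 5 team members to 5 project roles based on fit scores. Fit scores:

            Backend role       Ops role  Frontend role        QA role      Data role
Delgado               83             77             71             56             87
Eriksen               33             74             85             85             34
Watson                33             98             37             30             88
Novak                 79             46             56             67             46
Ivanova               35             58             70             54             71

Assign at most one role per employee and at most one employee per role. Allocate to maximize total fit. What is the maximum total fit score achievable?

Optimal: Delgado→Data role (87 pts), Eriksen→QA role (85 pts), Watson→Ops role (98 pts), Novak→Backend role (79 pts), Ivanova→Frontend role (70 pts) — total 87+85+98+79+70 = 419 pts.
Row-greedy (each employee in turn takes its best remaining role) gives 403 pts, worse by 16.
Next-best assignment: Delgado→Backend role, Eriksen→Frontend role, Watson→Ops role, Novak→QA role, Ivanova→Data role = 404 pts.

Maximum total: 419 pts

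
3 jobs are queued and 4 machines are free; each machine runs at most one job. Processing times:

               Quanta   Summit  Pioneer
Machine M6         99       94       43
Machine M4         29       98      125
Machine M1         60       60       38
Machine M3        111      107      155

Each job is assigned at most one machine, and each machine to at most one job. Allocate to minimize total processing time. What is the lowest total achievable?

Minimum total: 132 min

Optimal: Quanta→Machine M4 (29 min), Summit→Machine M1 (60 min), Pioneer→Machine M6 (43 min) — total 29+60+43 = 132 min.
Min-entry greedy (repeatedly take the single cheapest remaining cell) gives 161 min, worse by 29.
Next-best assignment: Quanta→Machine M4, Summit→Machine M6, Pioneer→Machine M1 = 161 min.
Every other assignment is strictly worse.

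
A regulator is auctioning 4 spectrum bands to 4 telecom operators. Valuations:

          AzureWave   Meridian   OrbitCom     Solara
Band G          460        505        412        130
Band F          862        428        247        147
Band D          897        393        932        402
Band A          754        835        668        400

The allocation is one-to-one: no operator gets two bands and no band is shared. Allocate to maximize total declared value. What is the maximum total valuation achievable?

Maximum total: $2759M

Optimal: AzureWave→Band F ($862M), Meridian→Band A ($835M), OrbitCom→Band D ($932M), Solara→Band G ($130M) — total 862+835+932+130 = $2759M.
Next-best assignment: AzureWave→Band F, Meridian→Band G, OrbitCom→Band D, Solara→Band A = $2699M.
Every other assignment is strictly worse.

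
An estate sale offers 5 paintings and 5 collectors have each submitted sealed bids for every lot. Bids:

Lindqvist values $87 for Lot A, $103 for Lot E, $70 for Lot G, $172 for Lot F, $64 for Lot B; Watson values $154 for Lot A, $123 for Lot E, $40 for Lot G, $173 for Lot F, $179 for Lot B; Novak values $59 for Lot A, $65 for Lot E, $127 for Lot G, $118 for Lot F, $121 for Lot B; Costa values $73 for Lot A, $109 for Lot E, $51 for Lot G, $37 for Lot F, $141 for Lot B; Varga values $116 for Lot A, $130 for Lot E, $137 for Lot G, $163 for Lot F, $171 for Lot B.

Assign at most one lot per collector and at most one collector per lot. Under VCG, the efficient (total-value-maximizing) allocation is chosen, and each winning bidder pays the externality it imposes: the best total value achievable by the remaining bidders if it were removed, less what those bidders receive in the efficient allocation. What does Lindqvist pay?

Lindqvist pays $24.

Efficient allocation: Lindqvist→Lot F ($172), Watson→Lot A ($154), Novak→Lot G ($127), Costa→Lot E ($109), Varga→Lot B ($171); total welfare W = $733.
Lindqvist receives Lot F at value $172, so the others get W − 172 = $561.
Without Lindqvist: best allocation of the remaining 4 bidders over all 5 lots is Watson→Lot A ($154), Novak→Lot G ($127), Costa→Lot B ($141), Varga→Lot F ($163), total $585.
VCG payment = (others' best without Lindqvist) − (others' welfare with Lindqvist) = 585 − 561 = $24.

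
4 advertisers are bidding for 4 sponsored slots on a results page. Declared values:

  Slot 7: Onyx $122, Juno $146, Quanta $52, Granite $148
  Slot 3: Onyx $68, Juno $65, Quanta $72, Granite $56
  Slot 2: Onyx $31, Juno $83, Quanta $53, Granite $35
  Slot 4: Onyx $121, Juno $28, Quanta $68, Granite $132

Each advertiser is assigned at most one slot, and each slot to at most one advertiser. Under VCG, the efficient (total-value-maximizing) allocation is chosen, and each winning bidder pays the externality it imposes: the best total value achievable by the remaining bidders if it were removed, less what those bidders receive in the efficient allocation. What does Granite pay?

Efficient allocation: Onyx→Slot 4 ($121), Juno→Slot 2 ($83), Quanta→Slot 3 ($72), Granite→Slot 7 ($148); total welfare W = $424.
Granite receives Slot 7 at value $148, so the others get W − 148 = $276.
Without Granite: best allocation of the remaining 3 bidders over all 4 slots is Onyx→Slot 4 ($121), Juno→Slot 7 ($146), Quanta→Slot 3 ($72), total $339.
VCG payment = (others' best without Granite) − (others' welfare with Granite) = 339 − 276 = $63.

Granite pays $63.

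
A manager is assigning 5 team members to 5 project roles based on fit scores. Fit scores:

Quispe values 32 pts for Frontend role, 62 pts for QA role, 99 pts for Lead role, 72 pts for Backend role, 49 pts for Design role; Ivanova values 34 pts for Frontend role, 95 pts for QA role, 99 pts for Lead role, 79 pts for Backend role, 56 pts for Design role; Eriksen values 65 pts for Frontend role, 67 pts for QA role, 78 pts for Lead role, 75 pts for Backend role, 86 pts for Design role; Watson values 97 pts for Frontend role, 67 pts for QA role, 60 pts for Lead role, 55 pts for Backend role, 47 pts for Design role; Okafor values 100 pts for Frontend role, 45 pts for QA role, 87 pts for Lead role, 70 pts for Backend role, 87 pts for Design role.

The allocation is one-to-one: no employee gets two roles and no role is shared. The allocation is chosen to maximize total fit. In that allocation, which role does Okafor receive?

Treat this as an assignment problem: match each employee to one role.
Optimal: Quispe→Lead role (99 pts), Ivanova→QA role (95 pts), Eriksen→Backend role (75 pts), Watson→Frontend role (97 pts), Okafor→Design role (87 pts) — total 99+95+75+97+87 = 453 pts.
Max-entry greedy (repeatedly take the single best remaining cell) gives 435 pts, worse by 18.
Swapping Eriksen↔Okafor (Eriksen→Design role 86 pts, Okafor→Backend role 70 pts) loses 6.
Okafor's own top role is Frontend role (100 pts), but forcing Okafor→Frontend role and reassigning the rest optimally gives only 435 pts — worse by 18.

Okafor receives Design role.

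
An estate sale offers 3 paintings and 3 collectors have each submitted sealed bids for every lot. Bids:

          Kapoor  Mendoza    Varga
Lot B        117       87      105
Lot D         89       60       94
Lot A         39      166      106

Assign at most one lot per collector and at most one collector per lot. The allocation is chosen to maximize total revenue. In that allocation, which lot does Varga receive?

Varga receives Lot D.

Optimal: Kapoor→Lot B ($117), Mendoza→Lot A ($166), Varga→Lot D ($94) — total 117+166+94 = $377.
Swapping Varga↔Kapoor (Varga→Lot B $105, Kapoor→Lot D $89) loses 17.
Every other assignment is strictly worse.
Varga's own top lot is Lot A ($106), but forcing Varga→Lot A and reassigning the rest optimally gives only $283 — worse by 94.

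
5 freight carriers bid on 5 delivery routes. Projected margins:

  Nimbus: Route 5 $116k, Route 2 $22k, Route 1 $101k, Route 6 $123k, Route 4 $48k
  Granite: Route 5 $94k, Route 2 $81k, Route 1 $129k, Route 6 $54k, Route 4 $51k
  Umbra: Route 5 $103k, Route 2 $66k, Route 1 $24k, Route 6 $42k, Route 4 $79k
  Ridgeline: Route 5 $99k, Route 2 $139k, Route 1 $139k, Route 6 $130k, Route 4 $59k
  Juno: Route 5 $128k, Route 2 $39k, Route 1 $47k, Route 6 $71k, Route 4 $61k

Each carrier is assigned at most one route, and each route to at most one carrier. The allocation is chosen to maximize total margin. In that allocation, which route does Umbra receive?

Umbra receives Route 4.

Treat this as an assignment problem: match each carrier to one route.
Optimal: Nimbus→Route 6 ($123k), Granite→Route 1 ($129k), Umbra→Route 4 ($79k), Ridgeline→Route 2 ($139k), Juno→Route 5 ($128k) — total 123+129+79+139+128 = $598k.
Row-greedy (each carrier in turn takes its best remaining route) gives $555k, worse by 43.
Next-best assignment: Nimbus→Route 6, Granite→Route 1, Umbra→Route 5, Ridgeline→Route 2, Juno→Route 4 = $555k.
Umbra's own top route is Route 5 ($103k), but forcing Umbra→Route 5 and reassigning the rest optimally gives only $555k — worse by 43.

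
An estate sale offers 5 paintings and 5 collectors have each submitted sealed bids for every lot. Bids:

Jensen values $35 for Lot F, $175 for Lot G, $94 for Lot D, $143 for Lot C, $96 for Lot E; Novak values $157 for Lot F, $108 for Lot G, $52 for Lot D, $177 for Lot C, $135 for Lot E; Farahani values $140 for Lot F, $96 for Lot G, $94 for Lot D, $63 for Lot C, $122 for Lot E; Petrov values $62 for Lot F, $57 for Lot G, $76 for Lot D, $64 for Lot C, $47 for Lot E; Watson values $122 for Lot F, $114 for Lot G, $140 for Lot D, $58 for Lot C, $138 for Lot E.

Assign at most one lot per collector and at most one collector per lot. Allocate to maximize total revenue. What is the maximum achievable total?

Maximum total: $706

This is a one-to-one assignment (maximum-weight bipartite matching).
Optimal: Jensen→Lot G ($175), Novak→Lot C ($177), Farahani→Lot F ($140), Petrov→Lot D ($76), Watson→Lot E ($138) — total 175+177+140+76+138 = $706.
Max-entry greedy (repeatedly take the single best remaining cell) gives $679, worse by 27.
Next-best assignment: Jensen→Lot G, Novak→Lot C, Farahani→Lot F, Petrov→Lot E, Watson→Lot D = $679.
Checked against all permutations: $706 is optimal.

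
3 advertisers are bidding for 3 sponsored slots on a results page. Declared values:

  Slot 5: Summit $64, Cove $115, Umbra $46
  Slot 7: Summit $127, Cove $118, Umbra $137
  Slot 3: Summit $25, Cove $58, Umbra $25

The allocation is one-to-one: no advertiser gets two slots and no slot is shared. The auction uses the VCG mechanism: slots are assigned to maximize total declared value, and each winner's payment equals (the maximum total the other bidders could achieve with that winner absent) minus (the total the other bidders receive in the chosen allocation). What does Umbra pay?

Umbra pays $102.

Efficient allocation: Summit→Slot 3 ($25), Cove→Slot 5 ($115), Umbra→Slot 7 ($137); total welfare W = $277.
Umbra receives Slot 7 at value $137, so the others get W − 137 = $140.
Without Umbra: best allocation of the remaining 2 bidders over all 3 slots is Summit→Slot 7 ($127), Cove→Slot 5 ($115), total $242.
VCG payment = (others' best without Umbra) − (others' welfare with Umbra) = 242 − 140 = $102.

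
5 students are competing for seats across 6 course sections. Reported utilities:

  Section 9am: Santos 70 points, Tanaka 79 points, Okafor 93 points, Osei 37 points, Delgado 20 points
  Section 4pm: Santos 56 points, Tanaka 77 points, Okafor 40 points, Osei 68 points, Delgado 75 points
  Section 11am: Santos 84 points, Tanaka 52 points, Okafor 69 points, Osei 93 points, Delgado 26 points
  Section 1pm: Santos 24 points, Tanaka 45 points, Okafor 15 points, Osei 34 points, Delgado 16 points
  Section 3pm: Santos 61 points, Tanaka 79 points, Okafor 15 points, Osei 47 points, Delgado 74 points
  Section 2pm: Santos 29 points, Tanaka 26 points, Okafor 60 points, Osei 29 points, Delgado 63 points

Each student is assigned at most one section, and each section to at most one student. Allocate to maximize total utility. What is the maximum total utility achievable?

This is a one-to-one assignment (maximum-weight bipartite matching).
Optimal: Santos→Section 11am (84 points), Tanaka→Section 3pm (79 points), Okafor→Section 9am (93 points), Osei→Section 4pm (68 points), Delgado→Section 2pm (63 points) — total 84+79+93+68+63 = 387 points.
Max-entry greedy (repeatedly take the single best remaining cell) gives 369 points, worse by 18.

Max total: 387 points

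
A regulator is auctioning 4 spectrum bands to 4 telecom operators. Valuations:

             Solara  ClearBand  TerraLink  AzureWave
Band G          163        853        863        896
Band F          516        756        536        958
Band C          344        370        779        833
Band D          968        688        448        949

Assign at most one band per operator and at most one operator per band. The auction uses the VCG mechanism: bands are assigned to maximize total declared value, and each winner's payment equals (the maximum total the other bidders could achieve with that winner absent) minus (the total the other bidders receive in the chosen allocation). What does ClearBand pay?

ClearBand pays $84M.

Efficient allocation: Solara→Band D ($968M), ClearBand→Band G ($853M), TerraLink→Band C ($779M), AzureWave→Band F ($958M); total welfare W = $3558M.
ClearBand receives Band G at value $853M, so the others get W − 853 = $2705M.
Without ClearBand: best allocation of the remaining 3 bidders over all 4 bands is Solara→Band D ($968M), TerraLink→Band G ($863M), AzureWave→Band F ($958M), total $2789M.
VCG payment = (others' best without ClearBand) − (others' welfare with ClearBand) = 2789 − 2705 = $84M.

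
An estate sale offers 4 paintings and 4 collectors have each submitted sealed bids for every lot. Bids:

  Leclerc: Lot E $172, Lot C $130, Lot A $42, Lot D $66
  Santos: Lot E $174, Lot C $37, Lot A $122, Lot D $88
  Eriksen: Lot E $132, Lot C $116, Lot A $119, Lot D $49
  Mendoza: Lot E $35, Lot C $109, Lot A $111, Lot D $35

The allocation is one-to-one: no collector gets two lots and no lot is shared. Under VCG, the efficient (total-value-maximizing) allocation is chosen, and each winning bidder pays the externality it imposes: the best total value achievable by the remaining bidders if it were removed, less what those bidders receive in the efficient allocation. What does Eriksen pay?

Efficient allocation: Leclerc→Lot E ($172), Santos→Lot D ($88), Eriksen→Lot A ($119), Mendoza→Lot C ($109); total welfare W = $488.
Eriksen receives Lot A at value $119, so the others get W − 119 = $369.
Without Eriksen: best allocation of the remaining 3 bidders over all 4 lots is Leclerc→Lot C ($130), Santos→Lot E ($174), Mendoza→Lot A ($111), total $415.
VCG payment = (others' best without Eriksen) − (others' welfare with Eriksen) = 415 − 369 = $46.

Eriksen pays $46.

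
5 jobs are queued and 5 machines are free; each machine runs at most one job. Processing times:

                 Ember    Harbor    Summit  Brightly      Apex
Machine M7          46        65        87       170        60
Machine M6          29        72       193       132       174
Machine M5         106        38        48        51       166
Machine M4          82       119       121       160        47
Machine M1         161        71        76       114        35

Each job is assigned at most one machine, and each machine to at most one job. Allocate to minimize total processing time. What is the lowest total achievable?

Minimum total: 268 min

Optimal: Ember→Machine M6 (29 min), Harbor→Machine M7 (65 min), Summit→Machine M1 (76 min), Brightly→Machine M5 (51 min), Apex→Machine M4 (47 min) — total 29+65+76+51+47 = 268 min.
Column-greedy (each machine in turn goes to its cheapest remaining job) gives 327 min, worse by 59.
Next-best assignment: Ember→Machine M6, Harbor→Machine M1, Summit→Machine M7, Brightly→Machine M5, Apex→Machine M4 = 285 min.
Swapping Ember↔Harbor (Ember→Machine M7 46 min, Harbor→Machine M6 72 min) adds 24.
No other one-to-one assignment undercuts 268 min.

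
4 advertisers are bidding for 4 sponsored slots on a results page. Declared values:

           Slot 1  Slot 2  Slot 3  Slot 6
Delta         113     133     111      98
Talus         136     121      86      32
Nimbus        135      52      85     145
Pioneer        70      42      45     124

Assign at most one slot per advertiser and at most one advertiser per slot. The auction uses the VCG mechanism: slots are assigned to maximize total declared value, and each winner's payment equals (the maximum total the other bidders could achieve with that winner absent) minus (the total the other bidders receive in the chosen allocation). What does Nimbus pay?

Efficient allocation: Delta→Slot 3 ($111), Talus→Slot 2 ($121), Nimbus→Slot 1 ($135), Pioneer→Slot 6 ($124); total welfare W = $491.
Nimbus receives Slot 1 at value $135, so the others get W − 135 = $356.
Without Nimbus: best allocation of the remaining 3 bidders over all 4 slots is Delta→Slot 2 ($133), Talus→Slot 1 ($136), Pioneer→Slot 6 ($124), total $393.
VCG payment = (others' best without Nimbus) − (others' welfare with Nimbus) = 393 − 356 = $37.

Nimbus pays $37.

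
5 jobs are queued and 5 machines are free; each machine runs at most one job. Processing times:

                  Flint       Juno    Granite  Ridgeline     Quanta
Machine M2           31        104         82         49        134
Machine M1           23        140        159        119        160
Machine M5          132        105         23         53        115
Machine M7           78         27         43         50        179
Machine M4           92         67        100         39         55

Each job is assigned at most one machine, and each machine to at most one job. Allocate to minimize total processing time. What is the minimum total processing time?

Minimum total: 177 min

Optimal: Flint→Machine M1 (23 min), Juno→Machine M7 (27 min), Granite→Machine M5 (23 min), Ridgeline→Machine M2 (49 min), Quanta→Machine M4 (55 min) — total 23+27+23+49+55 = 177 min.
Row-greedy (each job in turn takes its cheapest remaining machine) gives 246 min, worse by 69.
Next-best assignment: Flint→Machine M1, Juno→Machine M7, Granite→Machine M2, Ridgeline→Machine M5, Quanta→Machine M4 = 240 min.
Swapping Quanta↔Flint (Quanta→Machine M1 160 min, Flint→Machine M4 92 min) adds 174.
Checked against all permutations: 177 min is optimal.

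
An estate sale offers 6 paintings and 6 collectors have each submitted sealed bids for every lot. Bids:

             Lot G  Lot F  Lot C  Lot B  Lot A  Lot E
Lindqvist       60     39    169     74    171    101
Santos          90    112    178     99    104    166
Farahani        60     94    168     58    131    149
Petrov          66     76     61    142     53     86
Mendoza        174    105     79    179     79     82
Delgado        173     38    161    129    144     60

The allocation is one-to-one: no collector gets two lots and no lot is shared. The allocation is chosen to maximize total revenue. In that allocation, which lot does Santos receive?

Optimal: Lindqvist→Lot A ($171), Santos→Lot E ($166), Farahani→Lot C ($168), Petrov→Lot F ($76), Mendoza→Lot B ($179), Delgado→Lot G ($173) — total 171+166+168+76+179+173 = $933.
Column-greedy (each lot in turn goes to its best remaining collector) gives $890, worse by 43.
Swapping Santos↔Lindqvist (Santos→Lot A $104, Lindqvist→Lot E $101) loses 132.
Santos's own top lot is Lot C ($178), but forcing Santos→Lot C and reassigning the rest optimally gives only $926 — worse by 7.

Santos receives Lot E.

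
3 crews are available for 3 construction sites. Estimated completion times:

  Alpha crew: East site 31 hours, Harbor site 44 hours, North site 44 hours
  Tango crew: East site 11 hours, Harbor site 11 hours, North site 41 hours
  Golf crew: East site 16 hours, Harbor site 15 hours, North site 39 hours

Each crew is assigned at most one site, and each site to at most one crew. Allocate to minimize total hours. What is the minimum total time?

Minimum total: 70 hours

This is a one-to-one assignment (minimum-cost bipartite matching).
Optimal: Alpha crew→North site (44 hours), Tango crew→East site (11 hours), Golf crew→Harbor site (15 hours) — total 44+11+15 = 70 hours.
Row-greedy (each crew in turn takes its cheapest remaining site) gives 81 hours, worse by 11.
Next-best assignment: Alpha crew→North site, Tango crew→Harbor site, Golf crew→East site = 71 hours.
No other one-to-one assignment undercuts 70 hours.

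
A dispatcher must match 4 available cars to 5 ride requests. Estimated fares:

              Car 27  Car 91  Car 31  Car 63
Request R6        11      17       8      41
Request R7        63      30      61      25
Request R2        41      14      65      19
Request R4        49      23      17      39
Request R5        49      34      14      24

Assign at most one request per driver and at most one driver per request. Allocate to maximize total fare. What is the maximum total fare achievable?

Maximum total: $203

This is a one-to-one assignment (maximum-weight bipartite matching).
Optimal: Car 27→Request R7 ($63), Car 91→Request R5 ($34), Car 31→Request R2 ($65), Car 63→Request R6 ($41) — total 63+34+65+41 = $203.
Column-greedy (each request in turn goes to its best remaining driver) gives $192, worse by 11.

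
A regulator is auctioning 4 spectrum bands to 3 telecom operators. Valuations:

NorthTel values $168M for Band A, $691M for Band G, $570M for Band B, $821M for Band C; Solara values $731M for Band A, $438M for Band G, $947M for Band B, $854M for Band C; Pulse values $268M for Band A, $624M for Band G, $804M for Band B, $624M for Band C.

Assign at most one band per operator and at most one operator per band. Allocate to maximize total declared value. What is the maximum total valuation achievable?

Optimal: NorthTel→Band C ($821M), Solara→Band B ($947M), Pulse→Band G ($624M) — total 821+947+624 = $2392M.
Swapping Solara↔NorthTel (Solara→Band C $854M, NorthTel→Band B $570M) loses 344.

Maximum total: $2392M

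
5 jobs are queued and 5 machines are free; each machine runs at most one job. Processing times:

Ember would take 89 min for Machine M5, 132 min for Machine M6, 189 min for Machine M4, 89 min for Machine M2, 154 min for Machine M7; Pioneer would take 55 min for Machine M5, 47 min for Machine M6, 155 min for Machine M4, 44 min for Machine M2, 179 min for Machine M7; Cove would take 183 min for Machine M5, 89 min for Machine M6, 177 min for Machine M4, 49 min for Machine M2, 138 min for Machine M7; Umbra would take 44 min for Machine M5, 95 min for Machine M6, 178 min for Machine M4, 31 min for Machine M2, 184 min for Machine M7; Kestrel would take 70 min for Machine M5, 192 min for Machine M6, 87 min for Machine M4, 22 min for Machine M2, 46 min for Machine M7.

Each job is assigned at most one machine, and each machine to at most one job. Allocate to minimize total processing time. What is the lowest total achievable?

This is the linear assignment problem.
Optimal: Ember→Machine M4 (189 min), Pioneer→Machine M6 (47 min), Cove→Machine M2 (49 min), Umbra→Machine M5 (44 min), Kestrel→Machine M7 (46 min) — total 189+47+49+44+46 = 375 min.
Min-entry greedy (repeatedly take the single cheapest remaining cell) gives 440 min, worse by 65.
Next-best assignment: Ember→Machine M7, Pioneer→Machine M6, Cove→Machine M2, Umbra→Machine M5, Kestrel→Machine M4 = 381 min.

Minimum total: 375 min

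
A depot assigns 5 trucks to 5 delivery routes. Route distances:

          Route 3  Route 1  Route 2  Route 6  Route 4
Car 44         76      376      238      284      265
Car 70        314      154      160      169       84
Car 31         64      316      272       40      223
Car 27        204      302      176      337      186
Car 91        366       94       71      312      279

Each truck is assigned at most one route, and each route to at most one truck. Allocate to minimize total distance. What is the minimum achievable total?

Minimum total: 470 km

Optimal: Car 44→Route 3 (76 km), Car 70→Route 4 (84 km), Car 31→Route 6 (40 km), Car 27→Route 2 (176 km), Car 91→Route 1 (94 km) — total 76+84+40+176+94 = 470 km.
Column-greedy (each route in turn goes to its cheapest remaining truck) gives 788 km, worse by 318.
Next-best assignment: Car 44→Route 3, Car 70→Route 1, Car 31→Route 6, Car 27→Route 4, Car 91→Route 2 = 527 km.
Swapping Car 44↔Car 91 (Car 44→Route 1 376 km, Car 91→Route 3 366 km) adds 572.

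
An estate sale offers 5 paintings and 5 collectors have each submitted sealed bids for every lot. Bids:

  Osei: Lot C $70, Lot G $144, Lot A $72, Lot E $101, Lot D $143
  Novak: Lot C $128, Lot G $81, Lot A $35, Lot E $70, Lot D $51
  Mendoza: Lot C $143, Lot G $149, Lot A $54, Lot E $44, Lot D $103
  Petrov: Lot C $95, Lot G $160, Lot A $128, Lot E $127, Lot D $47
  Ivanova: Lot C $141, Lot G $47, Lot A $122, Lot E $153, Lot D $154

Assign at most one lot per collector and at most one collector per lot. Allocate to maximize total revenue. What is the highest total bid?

Optimal: Osei→Lot D ($143), Novak→Lot C ($128), Mendoza→Lot G ($149), Petrov→Lot A ($128), Ivanova→Lot E ($153) — total 143+128+149+128+153 = $701.
Max-entry greedy (repeatedly take the single best remaining cell) gives $593, worse by 108.
Next-best assignment: Osei→Lot D, Novak→Lot C, Mendoza→Lot G, Petrov→Lot E, Ivanova→Lot A = $669.

Maximum total: $701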